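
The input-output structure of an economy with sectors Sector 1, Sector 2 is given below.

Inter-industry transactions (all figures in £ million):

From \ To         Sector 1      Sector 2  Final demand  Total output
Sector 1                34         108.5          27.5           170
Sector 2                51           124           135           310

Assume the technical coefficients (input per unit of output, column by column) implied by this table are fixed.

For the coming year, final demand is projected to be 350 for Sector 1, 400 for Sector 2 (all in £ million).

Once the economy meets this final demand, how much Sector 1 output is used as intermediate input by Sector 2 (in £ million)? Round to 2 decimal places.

z_12 = 396.67

Technical coefficients a_ij = z_ij / X_j:
  a_11 = 34/170 = 0.20, a_21 = 51/170 = 0.30
  a_12 = 108.5/310 = 0.35, a_22 = 124/310 = 0.40
I − A =
  [   0.80    -0.35]
  [  -0.30     0.60]
det(I−A) = (0.80)(0.60) − (-0.35)(-0.30) = 0.3750
adj(I−A) = [[0.60, 0.35], [0.30, 0.80]]
(I − A)⁻¹ = adj(I−A) / det(I−A) ≈
  [   1.6000     0.9333]
  [   0.8000     2.1333]
First solve x = (I − A)⁻¹ d = adj(I−A)·d / det(I−A); in particular x_2 = (0.30·350 + 0.80·400) / 0.3750 = 425.00 / 0.3750 ≈ 1133.3333.
Intermediate flow from 1 to 2: z_12 = a_12 · x_2 = 0.35 × 425.00 / 0.3750 = 148.75 / 0.3750 ≈ 396.67.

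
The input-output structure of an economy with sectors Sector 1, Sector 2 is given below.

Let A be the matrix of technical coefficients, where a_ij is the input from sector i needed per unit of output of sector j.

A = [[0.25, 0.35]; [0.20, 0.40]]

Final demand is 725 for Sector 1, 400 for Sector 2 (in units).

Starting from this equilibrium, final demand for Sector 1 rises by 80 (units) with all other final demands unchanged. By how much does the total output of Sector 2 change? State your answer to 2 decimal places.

Δx_2 = 42.11

I − A =
  [   0.75    -0.35]
  [  -0.20     0.60]
det(I−A) = (0.75)(0.60) − (-0.35)(-0.20) = 0.3800
adj(I−A) = [[0.60, 0.35], [0.20, 0.75]]
(I − A)⁻¹ = adj(I−A) / det(I−A) ≈
  [   1.5789     0.9211]
  [   0.5263     1.9737]
Δx = (I − A)⁻¹ Δd with Δd having +80 in the Sector 1 component and 0 elsewhere.
So Δx_2 = L_21 · (+80), where L_21 = adj(I−A)_21 / det(I−A) = 0.20 / 0.3800.
Δx_2 = 0.20 × (+80) / 0.3800 = 16.00 / 0.3800 ≈ 42.11.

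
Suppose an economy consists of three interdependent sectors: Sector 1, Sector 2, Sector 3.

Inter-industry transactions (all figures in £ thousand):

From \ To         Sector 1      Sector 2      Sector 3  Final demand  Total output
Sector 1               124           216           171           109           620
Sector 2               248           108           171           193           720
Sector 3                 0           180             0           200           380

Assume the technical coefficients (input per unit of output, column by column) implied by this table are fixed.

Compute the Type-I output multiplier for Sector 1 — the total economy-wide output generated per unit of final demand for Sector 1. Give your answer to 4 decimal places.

Technical coefficients a_ij = z_ij / X_j:
  a_11 = 124/620 = 0.20, a_21 = 248/620 = 0.40, a_31 = 0/620 = 0.00
  a_12 = 216/720 = 0.30, a_22 = 108/720 = 0.15, a_32 = 180/720 = 0.25
  a_13 = 171/380 = 0.45, a_23 = 171/380 = 0.45, a_33 = 0/380 = 0.00
I − A =
  [   0.80    -0.30    -0.45]
  [  -0.40     0.85    -0.45]
  [   0.00    -0.25     1.00]
Cofactors of I−A, C_ij = (−1)^(i+j)·(minor ij) (rows/columns in the sector order above):
  C_11 = (0.85)(1.00) − (-0.45)(-0.25) = 0.7375
  C_12 = −[(-0.40)(1.00) − (-0.45)(0.00)] = 0.4000
  C_13 = (-0.40)(-0.25) − (0.85)(0.00) = 0.1000
  C_21 = −[(-0.30)(1.00) − (-0.45)(-0.25)] = 0.4125
  C_22 = (0.80)(1.00) − (-0.45)(0.00) = 0.8000
  C_23 = −[(0.80)(-0.25) − (-0.30)(0.00)] = 0.2000
  C_31 = (-0.30)(-0.45) − (-0.45)(0.85) = 0.5175
  C_32 = −[(0.80)(-0.45) − (-0.45)(-0.40)] = 0.5400
  C_33 = (0.80)(0.85) − (-0.30)(-0.40) = 0.5600
det(I−A) = Σ_j (I−A)_1j·C_1j = (0.80)(0.7375) + (-0.30)(0.4000) + (-0.45)(0.1000) = 0.4250
adj(I−A) = Cᵀ =
  [ 0.7375   0.4125   0.5175]
  [ 0.4000   0.8000   0.5400]
  [ 0.1000   0.2000   0.5600]
(I − A)⁻¹ = adj(I−A) / det(I−A) ≈
  [   1.73529     0.97059     1.21765]
  [   0.94118     1.88235     1.27059]
  [   0.23529     0.47059     1.31765]
The output multiplier for sector j is the column-j sum of the Leontief inverse (I − A)⁻¹ = adj(I−A) / det(I−A).
Column 1 of adj(I−A): (0.7375, 0.4000, 0.1000); det(I−A) = 0.4250.
m_1 = (0.7375 + 0.4000 + 0.1000) / 0.4250 = 1.2375 / 0.4250 ≈ 2.9118.

m_1 = 2.9118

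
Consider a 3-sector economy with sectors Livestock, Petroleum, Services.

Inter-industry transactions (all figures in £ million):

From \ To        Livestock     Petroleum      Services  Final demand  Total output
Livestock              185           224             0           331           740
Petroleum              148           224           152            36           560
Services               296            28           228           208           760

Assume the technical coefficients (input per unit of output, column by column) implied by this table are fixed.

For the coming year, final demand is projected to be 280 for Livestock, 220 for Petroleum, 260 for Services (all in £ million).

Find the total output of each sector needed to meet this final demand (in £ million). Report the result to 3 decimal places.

Technical coefficients a_ij = z_ij / X_j:
  a_11 = 185/740 = 0.25, a_21 = 148/740 = 0.20, a_31 = 296/740 = 0.40
  a_12 = 224/560 = 0.40, a_22 = 224/560 = 0.40, a_32 = 28/560 = 0.05
  a_13 = 0/760 = 0.00, a_23 = 152/760 = 0.20, a_33 = 228/760 = 0.30
I − A =
  [   0.75    -0.40     0.00]
  [  -0.20     0.60    -0.20]
  [  -0.40    -0.05     0.70]
Cofactors of I−A, C_ij = (−1)^(i+j)·(minor ij) (rows/columns in the sector order above):
  C_11 = (0.60)(0.70) − (-0.20)(-0.05) = 0.4100
  C_12 = −[(-0.20)(0.70) − (-0.20)(-0.40)] = 0.2200
  C_13 = (-0.20)(-0.05) − (0.60)(-0.40) = 0.2500
  C_21 = −[(-0.40)(0.70) − (0.00)(-0.05)] = 0.2800
  C_22 = (0.75)(0.70) − (0.00)(-0.40) = 0.5250
  C_23 = −[(0.75)(-0.05) − (-0.40)(-0.40)] = 0.1975
  C_31 = (-0.40)(-0.20) − (0.00)(0.60) = 0.0800
  C_32 = −[(0.75)(-0.20) − (0.00)(-0.20)] = 0.1500
  C_33 = (0.75)(0.60) − (-0.40)(-0.20) = 0.3700
det(I−A) = Σ_j (I−A)_1j·C_1j = (0.75)(0.4100) + (-0.40)(0.2200) + (0.00)(0.2500) = 0.2195
adj(I−A) = Cᵀ =
  [ 0.4100   0.2800   0.0800]
  [ 0.2200   0.5250   0.1500]
  [ 0.2500   0.1975   0.3700]
(I − A)⁻¹ = adj(I−A) / det(I−A) ≈
  [   1.8679     1.2756     0.3645]
  [   1.0023     2.3918     0.6834]
  [   1.1390     0.8998     1.6856]
x = (I − A)⁻¹ d = adj(I−A)·d / det(I−A), with det(I−A) = 0.2195:
  x_1 = (0.4100·280 + 0.2800·220 + 0.0800·260) / 0.2195 = 197.20 / 0.2195 ≈ 898.405
  x_2 = (0.2200·280 + 0.5250·220 + 0.1500·260) / 0.2195 = 216.10 / 0.2195 ≈ 984.510
  x_3 = (0.2500·280 + 0.1975·220 + 0.3700·260) / 0.2195 = 209.65 / 0.2195 ≈ 955.125

x_1 = 898.405, x_2 = 984.510, x_3 = 955.125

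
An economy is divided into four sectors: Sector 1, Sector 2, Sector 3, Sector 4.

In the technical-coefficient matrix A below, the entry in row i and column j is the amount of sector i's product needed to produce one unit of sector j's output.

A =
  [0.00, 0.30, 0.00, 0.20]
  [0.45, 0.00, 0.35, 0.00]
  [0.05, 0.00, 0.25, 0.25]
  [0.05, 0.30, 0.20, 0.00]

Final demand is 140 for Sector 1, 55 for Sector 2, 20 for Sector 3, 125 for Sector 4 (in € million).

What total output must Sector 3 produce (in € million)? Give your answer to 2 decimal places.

I − A =
  [   1.00    -0.30     0.00    -0.20]
  [  -0.45     1.00    -0.35     0.00]
  [  -0.05     0.00     0.75    -0.25]
  [  -0.05    -0.30    -0.20     1.00]
Compute the cofactors C_ij = (−1)^(i+j)·(3×3 minor ij) of I−A; the adjugate is their transpose:
adj(I−A) = Cᵀ =
  [ 0.673750   0.255000   0.166000   0.176250]
  [ 0.336875   0.690500   0.364500   0.158500]
  [ 0.096250   0.096750   0.828000   0.226250]
  [ 0.154000   0.239250   0.283250   0.643500]
det(I−A) = Σ_j (I−A)_1j·C_1j = (1.00)(0.673750) + (-0.30)(0.336875) + (0.00)(0.096250) + (-0.20)(0.154000) = 0.5418875
(I − A)⁻¹ = adj(I−A) / det(I−A) ≈
  [   1.2433     0.4706     0.3063     0.3253]
  [   0.6217     1.2742     0.6726     0.2925]
  [   0.1776     0.1785     1.5280     0.4175]
  [   0.2842     0.4415     0.5227     1.1875]
x = (I − A)⁻¹ d = adj(I−A)·d / det(I−A), with det(I−A) = 0.5418875:
  x_1 = (0.673750·140 + 0.255000·55 + 0.166000·20 + 0.176250·125) / 0.5418875 = 133.70125 / 0.5418875 ≈ 246.73
  x_2 = (0.336875·140 + 0.690500·55 + 0.364500·20 + 0.158500·125) / 0.5418875 = 112.2425 / 0.5418875 ≈ 207.13
  x_3 = (0.096250·140 + 0.096750·55 + 0.828000·20 + 0.226250·125) / 0.5418875 = 63.6375 / 0.5418875 ≈ 117.44
  x_4 = (0.154000·140 + 0.239250·55 + 0.283250·20 + 0.643500·125) / 0.5418875 = 120.82125 / 0.5418875 ≈ 222.96

x_3 = 117.44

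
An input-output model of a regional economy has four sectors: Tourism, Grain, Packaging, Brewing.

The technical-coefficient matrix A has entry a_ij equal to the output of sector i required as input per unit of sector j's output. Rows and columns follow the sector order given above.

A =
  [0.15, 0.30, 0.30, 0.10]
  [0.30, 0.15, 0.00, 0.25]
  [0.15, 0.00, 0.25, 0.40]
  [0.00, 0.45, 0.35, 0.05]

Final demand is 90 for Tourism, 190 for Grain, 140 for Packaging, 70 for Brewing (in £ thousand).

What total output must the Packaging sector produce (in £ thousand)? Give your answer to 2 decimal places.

x_P = 628.17

I − A =
  [   0.85    -0.30    -0.30    -0.10]
  [  -0.30     0.85     0.00    -0.25]
  [  -0.15     0.00     0.75    -0.40]
  [   0.00    -0.45    -0.35     0.95]
Compute the cofactors C_ij = (−1)^(i+j)·(3×3 minor ij) of I−A; the adjugate is their transpose:
adj(I−A) = Cᵀ =
  [ 0.402250   0.259500   0.264500   0.222000]
  [ 0.184875   0.438625   0.170375   0.206625]
  [ 0.158250   0.202500   0.491750   0.277000]
  [ 0.145875   0.282375   0.261875   0.436125]
det(I−A) = Σ_j (I−A)_1j·C_1j = (0.85)(0.402250) + (-0.30)(0.184875) + (-0.30)(0.158250) + (-0.10)(0.145875) = 0.2243875
(I − A)⁻¹ = adj(I−A) / det(I−A) ≈
  [   1.7927     1.1565     1.1788     0.9894]
  [   0.8239     1.9548     0.7593     0.9208]
  [   0.7053     0.9025     2.1915     1.2345]
  [   0.6501     1.2584     1.1671     1.9436]
x = (I − A)⁻¹ d = adj(I−A)·d / det(I−A), with det(I−A) = 0.2243875:
  x_T = (0.402250·90 + 0.259500·190 + 0.264500·140 + 0.222000·70) / 0.2243875 = 138.0775 / 0.2243875 ≈ 615.35
  x_G = (0.184875·90 + 0.438625·190 + 0.170375·140 + 0.206625·70) / 0.2243875 = 138.29375 / 0.2243875 ≈ 616.32
  x_P = (0.158250·90 + 0.202500·190 + 0.491750·140 + 0.277000·70) / 0.2243875 = 140.9525 / 0.2243875 ≈ 628.17
  x_B = (0.145875·90 + 0.282375·190 + 0.261875·140 + 0.436125·70) / 0.2243875 = 133.97125 / 0.2243875 ≈ 597.05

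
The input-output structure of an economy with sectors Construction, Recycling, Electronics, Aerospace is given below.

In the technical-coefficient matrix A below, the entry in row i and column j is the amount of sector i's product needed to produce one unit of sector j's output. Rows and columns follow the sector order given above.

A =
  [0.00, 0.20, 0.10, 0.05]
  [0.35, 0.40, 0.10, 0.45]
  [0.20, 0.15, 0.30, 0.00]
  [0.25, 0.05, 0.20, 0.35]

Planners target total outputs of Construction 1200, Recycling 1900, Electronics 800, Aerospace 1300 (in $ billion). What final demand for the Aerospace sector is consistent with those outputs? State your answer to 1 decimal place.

d_A = 290.0

I − A =
  [   1.00    -0.20    -0.10    -0.05]
  [  -0.35     0.60    -0.10    -0.45]
  [  -0.20    -0.15     0.70     0.00]
  [  -0.25    -0.05    -0.20     0.65]
d = (I − A) x:
  d_C = (+1.00)·1200 + (-0.20)·1900 + (-0.10)·800 + (-0.05)·1300 = 675.0
  d_R = (-0.35)·1200 + (+0.60)·1900 + (-0.10)·800 + (-0.45)·1300 = 55.0
  d_E = (-0.20)·1200 + (-0.15)·1900 + (+0.70)·800 + (+0.00)·1300 = 35.0
  d_A = (-0.25)·1200 + (-0.05)·1900 + (-0.20)·800 + (+0.65)·1300 = 290.0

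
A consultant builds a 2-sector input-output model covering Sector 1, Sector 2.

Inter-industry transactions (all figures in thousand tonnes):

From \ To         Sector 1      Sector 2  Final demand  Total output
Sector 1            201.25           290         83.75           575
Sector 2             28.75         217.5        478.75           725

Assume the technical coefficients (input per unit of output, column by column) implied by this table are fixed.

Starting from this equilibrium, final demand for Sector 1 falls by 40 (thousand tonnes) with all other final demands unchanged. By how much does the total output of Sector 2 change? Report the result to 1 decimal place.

Δx_2 = -4.6

Technical coefficients a_ij = z_ij / X_j:
  a_11 = 201.25/575 = 0.35, a_21 = 28.75/575 = 0.05
  a_12 = 290/725 = 0.40, a_22 = 217.5/725 = 0.30
I − A =
  [   0.65    -0.40]
  [  -0.05     0.70]
det(I−A) = (0.65)(0.70) − (-0.40)(-0.05) = 0.4350
adj(I−A) = [[0.70, 0.40], [0.05, 0.65]]
(I − A)⁻¹ = adj(I−A) / det(I−A) ≈
  [   1.6092     0.9195]
  [   0.1149     1.4943]
Δx = (I − A)⁻¹ Δd with Δd having -40 in the Sector 1 component and 0 elsewhere.
So Δx_2 = L_21 · (-40), where L_21 = adj(I−A)_21 / det(I−A) = 0.05 / 0.4350.
Δx_2 = 0.05 × (-40) / 0.4350 = -2.00 / 0.4350 ≈ -4.6.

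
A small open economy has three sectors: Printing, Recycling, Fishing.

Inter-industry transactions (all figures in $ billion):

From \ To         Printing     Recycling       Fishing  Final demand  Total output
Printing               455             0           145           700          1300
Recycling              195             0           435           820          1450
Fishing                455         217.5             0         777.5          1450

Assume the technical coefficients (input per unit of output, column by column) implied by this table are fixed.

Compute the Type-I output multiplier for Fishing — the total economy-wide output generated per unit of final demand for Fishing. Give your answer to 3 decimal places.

Technical coefficients a_ij = z_ij / X_j:
  a_PP = 455/1300 = 0.35, a_RP = 195/1300 = 0.15, a_FP = 455/1300 = 0.35
  a_PR = 0/1450 = 0.00, a_RR = 0/1450 = 0.00, a_FR = 217.5/1450 = 0.15
  a_PF = 145/1450 = 0.10, a_RF = 435/1450 = 0.30, a_FF = 0/1450 = 0.00
I − A =
  [   0.65     0.00    -0.10]
  [  -0.15     1.00    -0.30]
  [  -0.35    -0.15     1.00]
Cofactors of I−A, C_ij = (−1)^(i+j)·(minor ij) (rows/columns in the sector order above):
  C_11 = (1.00)(1.00) − (-0.30)(-0.15) = 0.9550
  C_12 = −[(-0.15)(1.00) − (-0.30)(-0.35)] = 0.2550
  C_13 = (-0.15)(-0.15) − (1.00)(-0.35) = 0.3725
  C_21 = −[(0.00)(1.00) − (-0.10)(-0.15)] = 0.0150
  C_22 = (0.65)(1.00) − (-0.10)(-0.35) = 0.6150
  C_23 = −[(0.65)(-0.15) − (0.00)(-0.35)] = 0.0975
  C_31 = (0.00)(-0.30) − (-0.10)(1.00) = 0.1000
  C_32 = −[(0.65)(-0.30) − (-0.10)(-0.15)] = 0.2100
  C_33 = (0.65)(1.00) − (0.00)(-0.15) = 0.6500
det(I−A) = Σ_j (I−A)_1j·C_1j = (0.65)(0.9550) + (0.00)(0.2550) + (-0.10)(0.3725) = 0.5835
adj(I−A) = Cᵀ =
  [ 0.9550   0.0150   0.1000]
  [ 0.2550   0.6150   0.2100]
  [ 0.3725   0.0975   0.6500]
(I − A)⁻¹ = adj(I−A) / det(I−A) ≈
  [   1.6367     0.0257     0.1714]
  [   0.4370     1.0540     0.3599]
  [   0.6384     0.1671     1.1140]
The output multiplier for sector j is the column-j sum of the Leontief inverse (I − A)⁻¹ = adj(I−A) / det(I−A).
Column F of adj(I−A): (0.1000, 0.2100, 0.6500); det(I−A) = 0.5835.
m_F = (0.1000 + 0.2100 + 0.6500) / 0.5835 = 0.96 / 0.5835 ≈ 1.645.

m_F = 1.645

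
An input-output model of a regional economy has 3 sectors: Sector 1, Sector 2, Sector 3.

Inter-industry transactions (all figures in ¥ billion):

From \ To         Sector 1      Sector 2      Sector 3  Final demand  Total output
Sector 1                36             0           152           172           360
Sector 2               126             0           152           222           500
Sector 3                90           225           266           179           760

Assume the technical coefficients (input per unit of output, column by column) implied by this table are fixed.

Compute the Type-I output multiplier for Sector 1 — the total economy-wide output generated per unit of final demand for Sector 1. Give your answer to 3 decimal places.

Technical coefficients a_ij = z_ij / X_j:
  a_11 = 36/360 = 0.10, a_21 = 126/360 = 0.35, a_31 = 90/360 = 0.25
  a_12 = 0/500 = 0.00, a_22 = 0/500 = 0.00, a_32 = 225/500 = 0.45
  a_13 = 152/760 = 0.20, a_23 = 152/760 = 0.20, a_33 = 266/760 = 0.35
I − A =
  [   0.90     0.00    -0.20]
  [  -0.35     1.00    -0.20]
  [  -0.25    -0.45     0.65]
Cofactors of I−A, C_ij = (−1)^(i+j)·(minor ij) (rows/columns in the sector order above):
  C_11 = (1.00)(0.65) − (-0.20)(-0.45) = 0.5600
  C_12 = −[(-0.35)(0.65) − (-0.20)(-0.25)] = 0.2775
  C_13 = (-0.35)(-0.45) − (1.00)(-0.25) = 0.4075
  C_21 = −[(0.00)(0.65) − (-0.20)(-0.45)] = 0.0900
  C_22 = (0.90)(0.65) − (-0.20)(-0.25) = 0.5350
  C_23 = −[(0.90)(-0.45) − (0.00)(-0.25)] = 0.4050
  C_31 = (0.00)(-0.20) − (-0.20)(1.00) = 0.2000
  C_32 = −[(0.90)(-0.20) − (-0.20)(-0.35)] = 0.2500
  C_33 = (0.90)(1.00) − (0.00)(-0.35) = 0.9000
det(I−A) = Σ_j (I−A)_1j·C_1j = (0.90)(0.5600) + (0.00)(0.2775) + (-0.20)(0.4075) = 0.4225
adj(I−A) = Cᵀ =
  [ 0.5600   0.0900   0.2000]
  [ 0.2775   0.5350   0.2500]
  [ 0.4075   0.4050   0.9000]
(I − A)⁻¹ = adj(I−A) / det(I−A) ≈
  [   1.3254     0.2130     0.4734]
  [   0.6568     1.2663     0.5917]
  [   0.9645     0.9586     2.1302]
The output multiplier for sector j is the column-j sum of the Leontief inverse (I − A)⁻¹ = adj(I−A) / det(I−A).
Column 1 of adj(I−A): (0.5600, 0.2775, 0.4075); det(I−A) = 0.4225.
m_1 = (0.5600 + 0.2775 + 0.4075) / 0.4225 = 1.245 / 0.4225 ≈ 2.947.

m_1 = 2.947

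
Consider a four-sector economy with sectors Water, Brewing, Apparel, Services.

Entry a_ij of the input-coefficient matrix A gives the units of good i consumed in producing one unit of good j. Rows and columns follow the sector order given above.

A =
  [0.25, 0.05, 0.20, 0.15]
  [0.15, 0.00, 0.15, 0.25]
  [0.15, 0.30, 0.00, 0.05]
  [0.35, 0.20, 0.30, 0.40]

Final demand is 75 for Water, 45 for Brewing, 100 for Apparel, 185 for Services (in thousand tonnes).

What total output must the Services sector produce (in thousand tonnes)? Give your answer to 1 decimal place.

x_4 = 773.7

I − A =
  [   0.75    -0.05    -0.20    -0.15]
  [  -0.15     1.00    -0.15    -0.25]
  [  -0.15    -0.30     1.00    -0.05]
  [  -0.35    -0.20    -0.30     0.60]
Compute the cofactors C_ij = (−1)^(i+j)·(3×3 minor ij) of I−A; the adjugate is their transpose:
adj(I−A) = Cᵀ =
  [ 0.484000   0.110750   0.167750   0.181125]
  [ 0.202625   0.358000   0.158125   0.213000]
  [ 0.154750   0.136625   0.346625   0.124500]
  [ 0.427250   0.252250   0.323875   0.668625]
det(I−A) = Σ_j (I−A)_1j·C_1j = (0.75)(0.484000) + (-0.05)(0.202625) + (-0.20)(0.154750) + (-0.15)(0.427250) = 0.25783125
(I − A)⁻¹ = adj(I−A) / det(I−A) ≈
  [   1.8772     0.4295     0.6506     0.7025]
  [   0.7859     1.3885     0.6133     0.8261]
  [   0.6002     0.5299     1.3444     0.4829]
  [   1.6571     0.9784     1.2562     2.5933]
x = (I − A)⁻¹ d = adj(I−A)·d / det(I−A), with det(I−A) = 0.25783125:
  x_1 = (0.484000·75 + 0.110750·45 + 0.167750·100 + 0.181125·185) / 0.25783125 = 91.566875 / 0.25783125 ≈ 355.1
  x_2 = (0.202625·75 + 0.358000·45 + 0.158125·100 + 0.213000·185) / 0.25783125 = 86.524375 / 0.25783125 ≈ 335.6
  x_3 = (0.154750·75 + 0.136625·45 + 0.346625·100 + 0.124500·185) / 0.25783125 = 75.449375 / 0.25783125 ≈ 292.6
  x_4 = (0.427250·75 + 0.252250·45 + 0.323875·100 + 0.668625·185) / 0.25783125 = 199.478125 / 0.25783125 ≈ 773.7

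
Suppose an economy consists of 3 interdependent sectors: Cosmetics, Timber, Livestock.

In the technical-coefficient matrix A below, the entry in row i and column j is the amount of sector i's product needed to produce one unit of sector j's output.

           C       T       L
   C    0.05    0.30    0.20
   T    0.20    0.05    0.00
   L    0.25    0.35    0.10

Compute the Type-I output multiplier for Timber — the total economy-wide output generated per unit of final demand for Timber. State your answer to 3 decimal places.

I − A =
  [   0.95    -0.30    -0.20]
  [  -0.20     0.95     0.00]
  [  -0.25    -0.35     0.90]
Cofactors of I−A, C_ij = (−1)^(i+j)·(minor ij) (rows/columns in the sector order above):
  C_11 = (0.95)(0.90) − (0.00)(-0.35) = 0.8550
  C_12 = −[(-0.20)(0.90) − (0.00)(-0.25)] = 0.1800
  C_13 = (-0.20)(-0.35) − (0.95)(-0.25) = 0.3075
  C_21 = −[(-0.30)(0.90) − (-0.20)(-0.35)] = 0.3400
  C_22 = (0.95)(0.90) − (-0.20)(-0.25) = 0.8050
  C_23 = −[(0.95)(-0.35) − (-0.30)(-0.25)] = 0.4075
  C_31 = (-0.30)(0.00) − (-0.20)(0.95) = 0.1900
  C_32 = −[(0.95)(0.00) − (-0.20)(-0.20)] = 0.0400
  C_33 = (0.95)(0.95) − (-0.30)(-0.20) = 0.8425
det(I−A) = Σ_j (I−A)_1j·C_1j = (0.95)(0.8550) + (-0.30)(0.1800) + (-0.20)(0.3075) = 0.69675
adj(I−A) = Cᵀ =
  [ 0.8550   0.3400   0.1900]
  [ 0.1800   0.8050   0.0400]
  [ 0.3075   0.4075   0.8425]
(I − A)⁻¹ = adj(I−A) / det(I−A) ≈
  [   1.2271     0.4880     0.2727]
  [   0.2583     1.1554     0.0574]
  [   0.4413     0.5849     1.2092]
The output multiplier for sector j is the column-j sum of the Leontief inverse (I − A)⁻¹ = adj(I−A) / det(I−A).
Column T of adj(I−A): (0.3400, 0.8050, 0.4075); det(I−A) = 0.69675.
m_T = (0.3400 + 0.8050 + 0.4075) / 0.69675 = 1.5525 / 0.69675 ≈ 2.228.

m_T = 2.228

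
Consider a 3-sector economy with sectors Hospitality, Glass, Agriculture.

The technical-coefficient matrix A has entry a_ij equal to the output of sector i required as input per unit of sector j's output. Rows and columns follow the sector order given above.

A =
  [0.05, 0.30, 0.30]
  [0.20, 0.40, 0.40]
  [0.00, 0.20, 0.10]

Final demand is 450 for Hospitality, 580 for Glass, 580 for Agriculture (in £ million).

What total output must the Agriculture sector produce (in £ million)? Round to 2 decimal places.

x_A = 1142.86

I − A =
  [   0.95    -0.30    -0.30]
  [  -0.20     0.60    -0.40]
  [   0.00    -0.20     0.90]
Cofactors of I−A, C_ij = (−1)^(i+j)·(minor ij) (rows/columns in the sector order above):
  C_11 = (0.60)(0.90) − (-0.40)(-0.20) = 0.4600
  C_12 = −[(-0.20)(0.90) − (-0.40)(0.00)] = 0.1800
  C_13 = (-0.20)(-0.20) − (0.60)(0.00) = 0.0400
  C_21 = −[(-0.30)(0.90) − (-0.30)(-0.20)] = 0.3300
  C_22 = (0.95)(0.90) − (-0.30)(0.00) = 0.8550
  C_23 = −[(0.95)(-0.20) − (-0.30)(0.00)] = 0.1900
  C_31 = (-0.30)(-0.40) − (-0.30)(0.60) = 0.3000
  C_32 = −[(0.95)(-0.40) − (-0.30)(-0.20)] = 0.4400
  C_33 = (0.95)(0.60) − (-0.30)(-0.20) = 0.5100
det(I−A) = Σ_j (I−A)_1j·C_1j = (0.95)(0.4600) + (-0.30)(0.1800) + (-0.30)(0.0400) = 0.3710
adj(I−A) = Cᵀ =
  [ 0.4600   0.3300   0.3000]
  [ 0.1800   0.8550   0.4400]
  [ 0.0400   0.1900   0.5100]
(I − A)⁻¹ = adj(I−A) / det(I−A) ≈
  [   1.2399     0.8895     0.8086]
  [   0.4852     2.3046     1.1860]
  [   0.1078     0.5121     1.3747]
x = (I − A)⁻¹ d = adj(I−A)·d / det(I−A), with det(I−A) = 0.3710:
  x_H = (0.4600·450 + 0.3300·580 + 0.3000·580) / 0.3710 = 572.40 / 0.3710 ≈ 1542.86
  x_G = (0.1800·450 + 0.8550·580 + 0.4400·580) / 0.3710 = 832.10 / 0.3710 ≈ 2242.86
  x_A = (0.0400·450 + 0.1900·580 + 0.5100·580) / 0.3710 = 424.00 / 0.3710 ≈ 1142.86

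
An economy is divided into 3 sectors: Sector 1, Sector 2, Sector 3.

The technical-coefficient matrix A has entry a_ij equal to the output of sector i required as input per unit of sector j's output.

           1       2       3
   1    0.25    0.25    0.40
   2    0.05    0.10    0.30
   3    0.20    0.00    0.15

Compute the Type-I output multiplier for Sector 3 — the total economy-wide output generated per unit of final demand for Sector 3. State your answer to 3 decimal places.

I − A =
  [   0.75    -0.25    -0.40]
  [  -0.05     0.90    -0.30]
  [  -0.20     0.00     0.85]
Cofactors of I−A, C_ij = (−1)^(i+j)·(minor ij) (rows/columns in the sector order above):
  C_11 = (0.90)(0.85) − (-0.30)(0.00) = 0.7650
  C_12 = −[(-0.05)(0.85) − (-0.30)(-0.20)] = 0.1025
  C_13 = (-0.05)(0.00) − (0.90)(-0.20) = 0.1800
  C_21 = −[(-0.25)(0.85) − (-0.40)(0.00)] = 0.2125
  C_22 = (0.75)(0.85) − (-0.40)(-0.20) = 0.5575
  C_23 = −[(0.75)(0.00) − (-0.25)(-0.20)] = 0.0500
  C_31 = (-0.25)(-0.30) − (-0.40)(0.90) = 0.4350
  C_32 = −[(0.75)(-0.30) − (-0.40)(-0.05)] = 0.2450
  C_33 = (0.75)(0.90) − (-0.25)(-0.05) = 0.6625
det(I−A) = Σ_j (I−A)_1j·C_1j = (0.75)(0.7650) + (-0.25)(0.1025) + (-0.40)(0.1800) = 0.476125
adj(I−A) = Cᵀ =
  [ 0.7650   0.2125   0.4350]
  [ 0.1025   0.5575   0.2450]
  [ 0.1800   0.0500   0.6625]
(I − A)⁻¹ = adj(I−A) / det(I−A) ≈
  [   1.6067     0.4463     0.9136]
  [   0.2153     1.1709     0.5146]
  [   0.3781     0.1050     1.3914]
The output multiplier for sector j is the column-j sum of the Leontief inverse (I − A)⁻¹ = adj(I−A) / det(I−A).
Column 3 of adj(I−A): (0.4350, 0.2450, 0.6625); det(I−A) = 0.476125.
m_3 = (0.4350 + 0.2450 + 0.6625) / 0.476125 = 1.3425 / 0.476125 ≈ 2.820.

m_3 = 2.820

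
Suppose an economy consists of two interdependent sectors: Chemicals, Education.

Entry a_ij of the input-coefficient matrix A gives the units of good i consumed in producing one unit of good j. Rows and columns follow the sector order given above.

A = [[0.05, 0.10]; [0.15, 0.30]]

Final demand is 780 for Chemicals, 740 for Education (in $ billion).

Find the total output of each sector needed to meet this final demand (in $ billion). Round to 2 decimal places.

x_1 = 953.85, x_2 = 1261.54

I − A =
  [   0.95    -0.10]
  [  -0.15     0.70]
det(I−A) = (0.95)(0.70) − (-0.10)(-0.15) = 0.6500
adj(I−A) = [[0.70, 0.10], [0.15, 0.95]]
(I − A)⁻¹ = adj(I−A) / det(I−A) ≈
  [   1.0769     0.1538]
  [   0.2308     1.4615]
x = (I − A)⁻¹ d = adj(I−A)·d / det(I−A), with det(I−A) = 0.6500:
  x_1 = (0.70·780 + 0.10·740) / 0.6500 = 620.00 / 0.6500 ≈ 953.85
  x_2 = (0.15·780 + 0.95·740) / 0.6500 = 820.00 / 0.6500 ≈ 1261.54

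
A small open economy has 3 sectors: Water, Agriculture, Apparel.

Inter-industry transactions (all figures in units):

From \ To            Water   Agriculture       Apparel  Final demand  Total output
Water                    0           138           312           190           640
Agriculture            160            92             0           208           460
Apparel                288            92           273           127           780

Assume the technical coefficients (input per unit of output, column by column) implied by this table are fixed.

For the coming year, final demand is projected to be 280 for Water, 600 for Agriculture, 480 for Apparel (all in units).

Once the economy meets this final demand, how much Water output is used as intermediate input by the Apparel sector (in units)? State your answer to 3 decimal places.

Technical coefficients a_ij = z_ij / X_j:
  a_11 = 0/640 = 0.00, a_21 = 160/640 = 0.25, a_31 = 288/640 = 0.45
  a_12 = 138/460 = 0.30, a_22 = 92/460 = 0.20, a_32 = 92/460 = 0.20
  a_13 = 312/780 = 0.40, a_23 = 0/780 = 0.00, a_33 = 273/780 = 0.35
I − A =
  [   1.00    -0.30    -0.40]
  [  -0.25     0.80     0.00]
  [  -0.45    -0.20     0.65]
Cofactors of I−A, C_ij = (−1)^(i+j)·(minor ij) (rows/columns in the sector order above):
  C_11 = (0.80)(0.65) − (0.00)(-0.20) = 0.5200
  C_12 = −[(-0.25)(0.65) − (0.00)(-0.45)] = 0.1625
  C_13 = (-0.25)(-0.20) − (0.80)(-0.45) = 0.4100
  C_21 = −[(-0.30)(0.65) − (-0.40)(-0.20)] = 0.2750
  C_22 = (1.00)(0.65) − (-0.40)(-0.45) = 0.4700
  C_23 = −[(1.00)(-0.20) − (-0.30)(-0.45)] = 0.3350
  C_31 = (-0.30)(0.00) − (-0.40)(0.80) = 0.3200
  C_32 = −[(1.00)(0.00) − (-0.40)(-0.25)] = 0.1000
  C_33 = (1.00)(0.80) − (-0.30)(-0.25) = 0.7250
det(I−A) = Σ_j (I−A)_1j·C_1j = (1.00)(0.5200) + (-0.30)(0.1625) + (-0.40)(0.4100) = 0.30725
adj(I−A) = Cᵀ =
  [ 0.5200   0.2750   0.3200]
  [ 0.1625   0.4700   0.1000]
  [ 0.4100   0.3350   0.7250]
(I − A)⁻¹ = adj(I−A) / det(I−A) ≈
  [   1.6924     0.8950     1.0415]
  [   0.5289     1.5297     0.3255]
  [   1.3344     1.0903     2.3596]
First solve x = (I − A)⁻¹ d = adj(I−A)·d / det(I−A); in particular x_3 = (0.4100·280 + 0.3350·600 + 0.7250·480) / 0.30725 = 663.80 / 0.30725 ≈ 2160.45566.
Intermediate flow from 1 to 3: z_13 = a_13 · x_3 = 0.40 × 663.80 / 0.30725 = 265.52 / 0.30725 ≈ 864.182.

z_13 = 864.182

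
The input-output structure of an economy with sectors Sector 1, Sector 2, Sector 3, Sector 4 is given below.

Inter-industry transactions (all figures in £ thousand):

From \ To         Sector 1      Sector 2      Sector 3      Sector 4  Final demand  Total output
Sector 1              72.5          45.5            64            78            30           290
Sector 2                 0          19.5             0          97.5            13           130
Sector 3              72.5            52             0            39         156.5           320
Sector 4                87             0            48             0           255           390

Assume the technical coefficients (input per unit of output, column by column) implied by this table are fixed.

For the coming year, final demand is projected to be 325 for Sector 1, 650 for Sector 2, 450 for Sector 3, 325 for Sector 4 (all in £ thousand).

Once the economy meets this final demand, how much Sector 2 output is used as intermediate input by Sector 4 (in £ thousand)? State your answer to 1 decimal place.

Technical coefficients a_ij = z_ij / X_j:
  a_11 = 72.5/290 = 0.25, a_21 = 0/290 = 0.00, a_31 = 72.5/290 = 0.25, a_41 = 87/290 = 0.30
  a_12 = 45.5/130 = 0.35, a_22 = 19.5/130 = 0.15, a_32 = 52/130 = 0.40, a_42 = 0/130 = 0.00
  a_13 = 64/320 = 0.20, a_23 = 0/320 = 0.00, a_33 = 0/320 = 0.00, a_43 = 48/320 = 0.15
  a_14 = 78/390 = 0.20, a_24 = 97.5/390 = 0.25, a_34 = 39/390 = 0.10, a_44 = 0/390 = 0.00
I − A =
  [   0.75    -0.35    -0.20    -0.20]
  [   0.00     0.85     0.00    -0.25]
  [  -0.25    -0.40     1.00    -0.10]
  [  -0.30     0.00    -0.15     1.00]
Compute the cofactors C_ij = (−1)^(i+j)·(3×3 minor ij) of I−A; the adjugate is their transpose:
adj(I−A) = Cᵀ =
  [ 0.822250   0.436750   0.208625   0.294500]
  [ 0.084375   0.615250   0.043125   0.175000]
  [ 0.268000   0.374000   0.560250   0.203125]
  [ 0.286875   0.187125   0.146625   0.595000]
det(I−A) = Σ_j (I−A)_1j·C_1j = (0.75)(0.822250) + (-0.35)(0.084375) + (-0.20)(0.268000) + (-0.20)(0.286875) = 0.47618125
(I − A)⁻¹ = adj(I−A) / det(I−A) ≈
  [   1.7268     0.9172     0.4381     0.6185]
  [   0.1772     1.2921     0.0906     0.3675]
  [   0.5628     0.7854     1.1765     0.4266]
  [   0.6024     0.3930     0.3079     1.2495]
First solve x = (I − A)⁻¹ d = adj(I−A)·d / det(I−A); in particular x_4 = (0.286875·325 + 0.187125·650 + 0.146625·450 + 0.595000·325) / 0.47618125 = 474.221875 / 0.47618125 ≈ 995.885.
Intermediate flow from 2 to 4: z_24 = a_24 · x_4 = 0.25 × 474.221875 / 0.47618125 = 118.55546875 / 0.47618125 ≈ 249.0.

z_24 = 249.0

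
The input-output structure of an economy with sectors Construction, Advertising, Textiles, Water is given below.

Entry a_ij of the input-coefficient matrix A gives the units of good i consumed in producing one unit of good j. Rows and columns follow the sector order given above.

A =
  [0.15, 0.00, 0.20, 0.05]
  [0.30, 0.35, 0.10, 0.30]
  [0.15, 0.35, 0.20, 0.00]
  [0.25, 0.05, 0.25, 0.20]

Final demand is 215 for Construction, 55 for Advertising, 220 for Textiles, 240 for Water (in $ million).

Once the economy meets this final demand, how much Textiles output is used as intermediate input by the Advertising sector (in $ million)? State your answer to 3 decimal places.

z_TA = 251.671

I − A =
  [   0.85     0.00    -0.20    -0.05]
  [  -0.30     0.65    -0.10    -0.30]
  [  -0.15    -0.35     0.80     0.00]
  [  -0.25    -0.05    -0.25     0.80]
Compute the cofactors C_ij = (−1)^(i+j)·(3×3 minor ij) of I−A; the adjugate is their transpose:
adj(I−A) = Cᵀ =
  [ 0.349750   0.062375   0.109375   0.045250]
  [ 0.275250   0.508125   0.197250   0.207750]
  [ 0.186000   0.234000   0.420375   0.099375]
  [ 0.184625   0.124375   0.177875   0.371750]
det(I−A) = Σ_j (I−A)_1j·C_1j = (0.85)(0.349750) + (0.00)(0.275250) + (-0.20)(0.186000) + (-0.05)(0.184625) = 0.25085625
(I − A)⁻¹ = adj(I−A) / det(I−A) ≈
  [   1.3942     0.2486     0.4360     0.1804]
  [   1.0972     2.0256     0.7863     0.8282]
  [   0.7415     0.9328     1.6758     0.3961]
  [   0.7360     0.4958     0.7091     1.4819]
First solve x = (I − A)⁻¹ d = adj(I−A)·d / det(I−A); in particular x_A = (0.275250·215 + 0.508125·55 + 0.197250·220 + 0.207750·240) / 0.25085625 = 180.380625 / 0.25085625 ≈ 719.05972.
Intermediate flow from T to A: z_TA = a_TA · x_A = 0.35 × 180.380625 / 0.25085625 = 63.13321875 / 0.25085625 ≈ 251.671.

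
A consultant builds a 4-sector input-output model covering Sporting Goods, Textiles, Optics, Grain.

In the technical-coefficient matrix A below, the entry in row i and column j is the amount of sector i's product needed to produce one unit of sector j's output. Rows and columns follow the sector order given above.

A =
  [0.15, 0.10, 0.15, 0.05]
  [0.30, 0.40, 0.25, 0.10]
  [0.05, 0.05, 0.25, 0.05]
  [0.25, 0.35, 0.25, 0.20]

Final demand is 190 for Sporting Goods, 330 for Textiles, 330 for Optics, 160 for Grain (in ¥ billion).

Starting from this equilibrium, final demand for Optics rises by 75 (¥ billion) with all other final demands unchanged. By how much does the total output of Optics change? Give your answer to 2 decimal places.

Δx_3 = 112.67

I − A =
  [   0.85    -0.10    -0.15    -0.05]
  [  -0.30     0.60    -0.25    -0.10]
  [  -0.05    -0.05     0.75    -0.05]
  [  -0.25    -0.35    -0.25     0.80]
Compute the cofactors C_ij = (−1)^(i+j)·(3×3 minor ij) of I−A; the adjugate is their transpose:
adj(I−A) = Cᵀ =
  [ 0.310625   0.081125   0.101125   0.035875]
  [ 0.209375   0.481500   0.231625   0.087750]
  [ 0.048250   0.054375   0.339000   0.031000]
  [ 0.203750   0.253000   0.238875   0.341375]
det(I−A) = Σ_j (I−A)_1j·C_1j = (0.85)(0.310625) + (-0.10)(0.209375) + (-0.15)(0.048250) + (-0.05)(0.203750) = 0.22566875
(I − A)⁻¹ = adj(I−A) / det(I−A) ≈
  [   1.3765     0.3595     0.4481     0.1590]
  [   0.9278     2.1337     1.0264     0.3888]
  [   0.2138     0.2410     1.5022     0.1374]
  [   0.9029     1.1211     1.0585     1.5127]
Δx = (I − A)⁻¹ Δd with Δd having +75 in the Optics component and 0 elsewhere.
So Δx_3 = L_33 · (+75), where L_33 = adj(I−A)_33 / det(I−A) = 0.339000 / 0.22566875.
Δx_3 = 0.339000 × (+75) / 0.22566875 = 25.425 / 0.22566875 ≈ 112.67.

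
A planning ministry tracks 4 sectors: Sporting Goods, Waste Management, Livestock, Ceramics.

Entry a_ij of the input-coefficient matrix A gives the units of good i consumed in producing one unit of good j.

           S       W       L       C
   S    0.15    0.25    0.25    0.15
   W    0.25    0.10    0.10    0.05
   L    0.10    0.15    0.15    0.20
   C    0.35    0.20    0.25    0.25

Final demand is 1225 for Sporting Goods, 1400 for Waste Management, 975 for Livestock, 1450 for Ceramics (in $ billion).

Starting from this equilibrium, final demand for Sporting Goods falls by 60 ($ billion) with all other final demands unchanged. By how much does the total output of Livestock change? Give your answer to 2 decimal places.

I − A =
  [   0.85    -0.25    -0.25    -0.15]
  [  -0.25     0.90    -0.10    -0.05]
  [  -0.10    -0.15     0.85    -0.20]
  [  -0.35    -0.20    -0.25     0.75]
Compute the cofactors C_ij = (−1)^(i+j)·(3×3 minor ij) of I−A; the adjugate is their transpose:
adj(I−A) = Cᵀ =
  [ 0.503125   0.216125   0.224875   0.175000]
  [ 0.177500   0.414750   0.129750   0.097750]
  [ 0.170250   0.161000   0.459250   0.167250]
  [ 0.338875   0.265125   0.292625   0.550000]
det(I−A) = Σ_j (I−A)_1j·C_1j = (0.85)(0.503125) + (-0.25)(0.177500) + (-0.25)(0.170250) + (-0.15)(0.338875) = 0.2898875
(I − A)⁻¹ = adj(I−A) / det(I−A) ≈
  [   1.7356     0.7455     0.7757     0.6037]
  [   0.6123     1.4307     0.4476     0.3372]
  [   0.5873     0.5554     1.5842     0.5769]
  [   1.1690     0.9146     1.0094     1.8973]
Δx = (I − A)⁻¹ Δd with Δd having -60 in the Sporting Goods component and 0 elsewhere.
So Δx_L = L_LS · (-60), where L_LS = adj(I−A)_LS / det(I−A) = 0.170250 / 0.2898875.
Δx_L = 0.170250 × (-60) / 0.2898875 = -10.215 / 0.2898875 ≈ -35.24.

Δx_L = -35.24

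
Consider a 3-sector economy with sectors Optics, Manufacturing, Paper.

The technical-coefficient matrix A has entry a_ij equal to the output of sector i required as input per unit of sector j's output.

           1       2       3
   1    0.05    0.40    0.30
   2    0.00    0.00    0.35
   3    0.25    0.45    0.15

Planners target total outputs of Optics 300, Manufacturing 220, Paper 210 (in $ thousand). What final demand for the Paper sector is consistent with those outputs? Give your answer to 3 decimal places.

I − A =
  [   0.95    -0.40    -0.30]
  [   0.00     1.00    -0.35]
  [  -0.25    -0.45     0.85]
d = (I − A) x:
  d_1 = (+0.95)·300 + (-0.40)·220 + (-0.30)·210 = 134.000
  d_2 = (+0.00)·300 + (+1.00)·220 + (-0.35)·210 = 146.500
  d_3 = (-0.25)·300 + (-0.45)·220 + (+0.85)·210 = 4.500

d_3 = 4.500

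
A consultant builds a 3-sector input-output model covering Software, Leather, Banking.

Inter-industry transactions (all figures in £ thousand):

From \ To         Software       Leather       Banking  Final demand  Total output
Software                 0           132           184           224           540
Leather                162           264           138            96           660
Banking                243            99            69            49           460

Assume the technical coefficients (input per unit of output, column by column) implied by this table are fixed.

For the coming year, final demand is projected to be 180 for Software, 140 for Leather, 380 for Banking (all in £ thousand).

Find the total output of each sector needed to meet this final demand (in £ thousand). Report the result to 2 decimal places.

x_S = 880.84, x_L = 1239.85, x_B = 1132.18

Technical coefficients a_ij = z_ij / X_j:
  a_SS = 0/540 = 0.00, a_LS = 162/540 = 0.30, a_BS = 243/540 = 0.45
  a_SL = 132/660 = 0.20, a_LL = 264/660 = 0.40, a_BL = 99/660 = 0.15
  a_SB = 184/460 = 0.40, a_LB = 138/460 = 0.30, a_BB = 69/460 = 0.15
I − A =
  [   1.00    -0.20    -0.40]
  [  -0.30     0.60    -0.30]
  [  -0.45    -0.15     0.85]
Cofactors of I−A, C_ij = (−1)^(i+j)·(minor ij) (rows/columns in the sector order above):
  C_11 = (0.60)(0.85) − (-0.30)(-0.15) = 0.4650
  C_12 = −[(-0.30)(0.85) − (-0.30)(-0.45)] = 0.3900
  C_13 = (-0.30)(-0.15) − (0.60)(-0.45) = 0.3150
  C_21 = −[(-0.20)(0.85) − (-0.40)(-0.15)] = 0.2300
  C_22 = (1.00)(0.85) − (-0.40)(-0.45) = 0.6700
  C_23 = −[(1.00)(-0.15) − (-0.20)(-0.45)] = 0.2400
  C_31 = (-0.20)(-0.30) − (-0.40)(0.60) = 0.3000
  C_32 = −[(1.00)(-0.30) − (-0.40)(-0.30)] = 0.4200
  C_33 = (1.00)(0.60) − (-0.20)(-0.30) = 0.5400
det(I−A) = Σ_j (I−A)_1j·C_1j = (1.00)(0.4650) + (-0.20)(0.3900) + (-0.40)(0.3150) = 0.2610
adj(I−A) = Cᵀ =
  [ 0.4650   0.2300   0.3000]
  [ 0.3900   0.6700   0.4200]
  [ 0.3150   0.2400   0.5400]
(I − A)⁻¹ = adj(I−A) / det(I−A) ≈
  [   1.7816     0.8812     1.1494]
  [   1.4943     2.5670     1.6092]
  [   1.2069     0.9195     2.0690]
x = (I − A)⁻¹ d = adj(I−A)·d / det(I−A), with det(I−A) = 0.2610:
  x_S = (0.4650·180 + 0.2300·140 + 0.3000·380) / 0.2610 = 229.90 / 0.2610 ≈ 880.84
  x_L = (0.3900·180 + 0.6700·140 + 0.4200·380) / 0.2610 = 323.60 / 0.2610 ≈ 1239.85
  x_B = (0.3150·180 + 0.2400·140 + 0.5400·380) / 0.2610 = 295.50 / 0.2610 ≈ 1132.18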